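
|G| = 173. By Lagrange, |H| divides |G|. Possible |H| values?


Lagrange's theorem: |H| divides |G|
|G| = 173
Divisors of 173: 1, 173

Possible subgroup orders: {1, 173}


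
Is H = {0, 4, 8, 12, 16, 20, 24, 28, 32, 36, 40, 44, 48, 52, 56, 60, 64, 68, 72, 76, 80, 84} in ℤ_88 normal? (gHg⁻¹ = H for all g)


H = {0, 4, 8, 12, 16, 20, 24, 28, 32, 36, 40, 44, 48, 52, 56, 60, 64, 68, 72, 76, 80, 84} in ℤ_88
ℤ_88 is abelian; every subgroup of an abelian group is normal

Yes, normal subgroup


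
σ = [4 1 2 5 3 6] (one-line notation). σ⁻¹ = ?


To find σ⁻¹, swap domain and range:
σ(1) = 4 → σ⁻¹(4) = 1
σ(2) = 1 → σ⁻¹(1) = 2
σ(3) = 2 → σ⁻¹(2) = 3
σ(4) = 5 → σ⁻¹(5) = 4
σ(5) = 3 → σ⁻¹(3) = 5
σ(6) = 6 → σ⁻¹(6) = 6

σ⁻¹ = [2 3 5 1 4 6]


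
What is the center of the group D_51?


Z(G) = {g ∈ G | gx = xg for all x ∈ G}
For odd n, Z(D_n) = {e}: no nontrivial rotation commutes with all reflections

Z(D_51) = {e}


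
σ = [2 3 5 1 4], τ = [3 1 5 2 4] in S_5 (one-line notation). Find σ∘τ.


σ∘τ: apply τ first, then σ
1 →τ 3 →σ 5
2 →τ 1 →σ 2
3 →τ 5 →σ 4
4 →τ 2 →σ 3
5 →τ 4 →σ 1

σ∘τ = [5 2 4 3 1]


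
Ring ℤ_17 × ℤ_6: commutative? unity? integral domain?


Direct product ring; commutative with unity (1,1); but (1,0)·(0,1) = (0,0) gives zero divisors, so not an integral domain
Commutative: Yes
Integral domain: No
Has unity: Yes

ℤ_17 × ℤ_6: Commutative=Yes, Unity=Yes


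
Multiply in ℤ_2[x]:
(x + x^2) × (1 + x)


Expand and collect like terms; reduce coefficients mod 2:
x^0: 0·1 = 0 ≡ 0 (mod 2)
x^1: 0·1 + 1·1 = 1 ≡ 1 (mod 2)
x^2: 1·1 + 1·1 = 2 ≡ 0 (mod 2)
x^3: 1·1 = 1 ≡ 1 (mod 2)
Result: x + x^3

f · g = x + x^3


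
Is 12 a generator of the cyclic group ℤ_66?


g generates ℤ_n iff gcd(g, n) = 1
gcd(12, 66) = 6
Since gcd = 6 ≠ 1, ⟨12⟩ has order 11 < 66, so 12 is not a generator.

No, 12 does not generate ℤ_66


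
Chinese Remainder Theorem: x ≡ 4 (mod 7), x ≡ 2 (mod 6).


m₁ = 7, m₂ = 6, gcd = 1, so CRT applies. M = m₁·m₂ = 42
Let M₁ = M/m₁ = 6, M₂ = M/m₂ = 7
Find y₁ ≡ M₁⁻¹ (mod m₁): 6⁻¹ ≡ 6 (mod 7)
Find y₂ ≡ M₂⁻¹ (mod m₂): 7⁻¹ ≡ 1 (mod 6)
x = a₁·M₁·y₁ + a₂·M₂·y₂ = 4·6·6 + 2·7·1 = 158
Reduce mod 42: x ≡ 32
Check: 32 mod 7 = 4 ✓, 32 mod 6 = 2 ✓

x ≡ 32 (mod 42)


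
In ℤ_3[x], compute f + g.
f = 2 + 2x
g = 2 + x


Add coefficients mod 3:
x^0: 2 + 2 = 1 (mod 3)
x^1: 2 + 1 = 0 (mod 3)
Result: 1

f + g = 1


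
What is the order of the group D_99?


|D_n| = 2n (n rotations and n reflections)
|D_99| = 2×99 = 198

|D_99| = 198


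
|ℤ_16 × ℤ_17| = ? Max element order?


|ℤ_16 × ℤ_17| = 16 × 17 = 272
Max element order = lcm(16,17) = 272
Cyclic? Yes (gcd=1)

|ℤ_16×ℤ_17| = 272, max element order = 272


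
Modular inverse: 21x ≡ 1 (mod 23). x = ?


Use the extended Euclidean algorithm to write 1 = 21·s + 23·t; then s mod 23 is the inverse.
Euclidean algorithm:
  21 = 0·23 + 21
  23 = 1·21 + 2
  21 = 10·2 + 1
  2 = 2·1 + 0
gcd(21,23) = 1
Back-substitution gives: 21·(11) + 23·(-10) = 1
So 21⁻¹ ≡ 11 ≡ 11 (mod 23)
Check: 21 × 11 = 231 ≡ 1 (mod 23) ✓

21⁻¹ ≡ 11 (mod 23)


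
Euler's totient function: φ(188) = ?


Factor n: 188 = 2^2 × 47
φ(n) = n · ∏(1 - 1/p) over distinct primes p | n
φ(188) = 188 · (1 - 1/2) · (1 - 1/47) = 92

φ(188) = 92


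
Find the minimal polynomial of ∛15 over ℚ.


∛15 satisfies x³ - 15 = 0, irreducible over ℚ (no rational root; 15 is not a perfect cube)

Minimal polynomial: x³ - 15


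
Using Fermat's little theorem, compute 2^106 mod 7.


Fermat's little theorem: if p is prime and gcd(a,p)=1, then a^(p-1) ≡ 1 (mod p)
p = 7 is prime, gcd(2,7) = 1
Reduce exponent: 106 mod 6 = 4
So 2^106 ≡ 2^4 (mod 7)
2^4 mod 7 = 2

2^106 ≡ 2 (mod 7)


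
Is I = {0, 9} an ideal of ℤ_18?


Check ideal conditions for I = {0, 9} in ℤ_18:
(1) I is an additive subgroup? Yes
(2) For r ∈ ℤ_18 and a ∈ I: r·a ∈ I? Yes

Yes, I is an ideal of ℤ_18


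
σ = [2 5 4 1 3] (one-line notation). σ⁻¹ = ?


To find σ⁻¹, swap domain and range:
σ(1) = 2 → σ⁻¹(2) = 1
σ(2) = 5 → σ⁻¹(5) = 2
σ(3) = 4 → σ⁻¹(4) = 3
σ(4) = 1 → σ⁻¹(1) = 4
σ(5) = 3 → σ⁻¹(3) = 5

σ⁻¹ = [4 1 5 3 2]


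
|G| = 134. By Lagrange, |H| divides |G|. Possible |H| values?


Lagrange's theorem: |H| divides |G|
|G| = 134
Divisors of 134: 1, 2, 67, 134

Possible subgroup orders: {1, 2, 67, 134}


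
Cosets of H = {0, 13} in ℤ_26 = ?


H = {0, 13}, |H| = 2
Number of cosets = |G|/|H| = 26/2 = 13
0 + H = {0, 13}
1 + H = {1, 14}
2 + H = {2, 15}
3 + H = {3, 16}
4 + H = {4, 17}
5 + H = {5, 18}
6 + H = {6, 19}
7 + H = {7, 20}
8 + H = {8, 21}
9 + H = {9, 22}
10 + H = {10, 23}
11 + H = {11, 24}
12 + H = {12, 25}

Cosets: 0+H={0,13}; 1+H={1,14}; 2+H={2,15}; 3+H={3,16}; 4+H={4,17}; 5+H={5,18}; 6+H={6,19}; 7+H={7,20}; 8+H={8,21}; 9+H={9,22}; 10+H={10,23}; 11+H={11,24}; 12+H={12,25}


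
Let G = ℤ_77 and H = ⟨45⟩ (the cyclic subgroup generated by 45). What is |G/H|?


|⟨45⟩| = n / gcd(45, 77) = 77 / 1 = 77
H is normal (ℤ_77 is abelian).
|G/H| = |G| / |H| = 77 / 77 = 1

|G/H| = 1


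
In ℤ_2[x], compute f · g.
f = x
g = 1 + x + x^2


Expand and collect like terms; reduce coefficients mod 2:
x^0: 0·1 = 0 ≡ 0 (mod 2)
x^1: 0·1 + 1·1 = 1 ≡ 1 (mod 2)
x^2: 0·1 + 1·1 = 1 ≡ 1 (mod 2)
x^3: 1·1 = 1 ≡ 1 (mod 2)
Result: x + x^2 + x^3

f · g = x + x^2 + x^3


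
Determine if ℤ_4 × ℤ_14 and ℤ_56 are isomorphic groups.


Comparing ℤ_4 × ℤ_14 and ℤ_56:
gcd(4,14) = 2 ≠ 1. Max element order in ℤ_4×ℤ_14 is lcm(4,14) = 28 < 56, so it has no element of order 56

No, ℤ_4 × ℤ_14 ≇ ℤ_56


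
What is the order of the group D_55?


|D_n| = 2n (n rotations and n reflections)
|D_55| = 2×55 = 110

|D_55| = 110


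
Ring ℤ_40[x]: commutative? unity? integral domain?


ℤ_40 has zero divisors (2·20 ≡ 0), and these lift to constant zero divisors in ℤ_40[x]; so not an integral domain
Commutative: Yes
Integral domain: No
Has unity: Yes

ℤ_40[x]: Commutative=Yes, Unity=Yes


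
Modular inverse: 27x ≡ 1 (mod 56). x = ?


Use the extended Euclidean algorithm to write 1 = 27·s + 56·t; then s mod 56 is the inverse.
Euclidean algorithm:
  27 = 0·56 + 27
  56 = 2·27 + 2
  27 = 13·2 + 1
  2 = 2·1 + 0
gcd(27,56) = 1
Back-substitution gives: 27·(27) + 56·(-13) = 1
So 27⁻¹ ≡ 27 ≡ 27 (mod 56)
Check: 27 × 27 = 729 ≡ 1 (mod 56) ✓

27⁻¹ ≡ 27 (mod 56)


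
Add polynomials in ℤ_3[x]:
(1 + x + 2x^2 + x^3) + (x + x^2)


Add coefficients mod 3:
x^0: 1 + 0 = 1 (mod 3)
x^1: 1 + 1 = 2 (mod 3)
x^2: 2 + 1 = 0 (mod 3)
x^3: 1 + 0 = 1 (mod 3)
Result: 1 + 2x + x^3

f + g = 1 + 2x + x^3


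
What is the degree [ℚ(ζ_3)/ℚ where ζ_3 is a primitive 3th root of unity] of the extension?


[ℚ(ζ_n):ℚ] = deg Φ_n(x) = φ(n). Here φ(3) = 2

[ℚ(ζ_3)/ℚ where ζ_3 is a primitive 3th root of unity] = 2


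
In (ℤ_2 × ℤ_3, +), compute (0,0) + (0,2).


Operation: componentwise addition mod (2, 3)
(0,0) + (0,2) = ((a₁+b₁) mod 2, (a₂+b₂) mod 3) with a = (0,0), b = (0,2)

(0,0) + (0,2) = (0,2)


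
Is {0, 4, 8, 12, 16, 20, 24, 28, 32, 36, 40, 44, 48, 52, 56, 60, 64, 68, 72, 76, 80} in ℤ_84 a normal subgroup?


H = {0, 4, 8, 12, 16, 20, 24, 28, 32, 36, 40, 44, 48, 52, 56, 60, 64, 68, 72, 76, 80} in ℤ_84
ℤ_84 is abelian; every subgroup of an abelian group is normal

Yes, normal subgroup


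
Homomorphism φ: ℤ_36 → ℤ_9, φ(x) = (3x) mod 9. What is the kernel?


Kernel = preimage of identity
ker(φ) = {x ∈ ℤ_36 : 3x ≡ 0 (mod 9)}. Since 9 | 36, φ is well-defined. The kernel is the cyclic subgroup ⟨3⟩ of ℤ_36 (order 12), i.e. {0, 3, 6, 9, 12, 15, 18, 21, 24, 27, 30, 33}

ker(φ) = {0, 3, 6, 9, 12, 15, 18, 21, 24, 27, 30, 33}


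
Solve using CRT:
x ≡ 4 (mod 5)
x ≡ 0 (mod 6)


m₁ = 5, m₂ = 6, gcd = 1, so CRT applies. M = m₁·m₂ = 30
Let M₁ = M/m₁ = 6, M₂ = M/m₂ = 5
Find y₁ ≡ M₁⁻¹ (mod m₁): 6⁻¹ ≡ 1 (mod 5)
Find y₂ ≡ M₂⁻¹ (mod m₂): 5⁻¹ ≡ 5 (mod 6)
x = a₁·M₁·y₁ + a₂·M₂·y₂ = 4·6·1 + 0·5·5 = 24
Reduce mod 30: x ≡ 24
Check: 24 mod 5 = 4 ✓, 24 mod 6 = 0 ✓

x ≡ 24 (mod 30)


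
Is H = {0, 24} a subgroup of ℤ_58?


Subgroup test for H = {0, 24} in (ℤ_58, +):
(1) 0 ∈ H? Yes
(2) Closure: for all a,b ∈ H, (a+b) mod 58 ∈ H? No  [counterexample: 24 + 24 = 48 ∉ H]
(3) Inverses: for all a ∈ H, -a mod 58 ∈ H? No

No, H is not a subgroup of ℤ_58


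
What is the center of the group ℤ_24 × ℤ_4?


Z(G) = {g ∈ G | gx = xg for all x ∈ G}
Direct product of abelian groups is abelian, so Z(G) = G

Z(ℤ_24 × ℤ_4) = ℤ_24 × ℤ_4


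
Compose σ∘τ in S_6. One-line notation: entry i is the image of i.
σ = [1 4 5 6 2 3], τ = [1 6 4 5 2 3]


σ∘τ: apply τ first, then σ
1 →τ 1 →σ 1
2 →τ 6 →σ 3
3 →τ 4 →σ 6
4 →τ 5 →σ 2
5 →τ 2 →σ 4
6 →τ 3 →σ 5

σ∘τ = [1 3 6 2 4 5]


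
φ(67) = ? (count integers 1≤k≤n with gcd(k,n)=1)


Factor n: 67 = 67
φ(n) = n · ∏(1 - 1/p) over distinct primes p | n
φ(67) = 67 · (1 - 1/67) = 66

φ(67) = 66


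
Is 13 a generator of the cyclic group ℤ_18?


g generates ℤ_n iff gcd(g, n) = 1
gcd(13, 18) = 1
Since gcd = 1, 13 is a generator.

Yes, 13 generates ℤ_18


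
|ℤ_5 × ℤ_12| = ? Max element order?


|ℤ_5 × ℤ_12| = 5 × 12 = 60
Max element order = lcm(5,12) = 60
Cyclic? Yes (gcd=1)

|ℤ_5×ℤ_12| = 60, max element order = 60


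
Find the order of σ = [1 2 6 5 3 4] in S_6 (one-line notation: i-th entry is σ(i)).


Cycle decomposition: (3 6 4 5)
Cycle lengths: 4
Order = lcm(4) = 4

ord(σ) = 4


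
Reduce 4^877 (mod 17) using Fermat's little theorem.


Fermat's little theorem: if p is prime and gcd(a,p)=1, then a^(p-1) ≡ 1 (mod p)
p = 17 is prime, gcd(4,17) = 1
Reduce exponent: 877 mod 16 = 13
So 4^877 ≡ 4^13 (mod 17)
4^13 mod 17 = 4

4^877 ≡ 4 (mod 17)


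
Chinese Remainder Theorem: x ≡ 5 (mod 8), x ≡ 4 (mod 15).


m₁ = 8, m₂ = 15, gcd = 1, so CRT applies. M = m₁·m₂ = 120
Let M₁ = M/m₁ = 15, M₂ = M/m₂ = 8
Find y₁ ≡ M₁⁻¹ (mod m₁): 15⁻¹ ≡ 7 (mod 8)
Find y₂ ≡ M₂⁻¹ (mod m₂): 8⁻¹ ≡ 2 (mod 15)
x = a₁·M₁·y₁ + a₂·M₂·y₂ = 5·15·7 + 4·8·2 = 589
Reduce mod 120: x ≡ 109
Check: 109 mod 8 = 5 ✓, 109 mod 15 = 4 ✓

x ≡ 109 (mod 120)


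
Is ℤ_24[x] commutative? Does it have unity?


ℤ_24 has zero divisors (2·12 ≡ 0), and these lift to constant zero divisors in ℤ_24[x]; so not an integral domain
Commutative: Yes
Integral domain: No
Has unity: Yes

ℤ_24[x]: Commutative=Yes, Unity=Yes


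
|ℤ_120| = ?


ℤ_n has n elements.

|ℤ_120| = 120


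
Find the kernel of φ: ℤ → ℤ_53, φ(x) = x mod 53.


Kernel = preimage of identity
ker(φ) = {x ∈ ℤ : x ≡ 0 (mod 53)} = 53ℤ = {0, ±53, ±106, ...}

ker(φ) = 53ℤ


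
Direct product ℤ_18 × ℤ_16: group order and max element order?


|ℤ_18 × ℤ_16| = 18 × 16 = 288
Max element order = lcm(18,16) = 144
Cyclic? No (gcd=2)

|ℤ_18×ℤ_16| = 288, max element order = 144


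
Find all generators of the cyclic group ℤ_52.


g generates ℤ_n iff gcd(g,n) = 1
Prime factors of 52: 2, 13
Generators are g ∈ {1,...,51} not divisible by any of these primes.
Generators: {1, 3, 5, 7, 9, 11, 15, 17, 19, 21, 23, 25, 27, 29, 31, 33, 35, 37, 41, 43, 45, 47, 49, 51}
Number of generators = φ(52) = 24

Generators of ℤ_52 = {1, 3, 5, 7, 9, 11, 15, 17, 19, 21, 23, 25, 27, 29, 31, 33, 35, 37, 41, 43, 45, 47, 49, 51}


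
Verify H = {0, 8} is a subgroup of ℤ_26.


Subgroup test for H = {0, 8} in (ℤ_26, +):
(1) 0 ∈ H? Yes
(2) Closure: for all a,b ∈ H, (a+b) mod 26 ∈ H? No  [counterexample: 8 + 8 = 16 ∉ H]
(3) Inverses: for all a ∈ H, -a mod 26 ∈ H? No

No, H is not a subgroup of ℤ_26


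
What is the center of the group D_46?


Z(G) = {g ∈ G | gx = xg for all x ∈ G}
For even n, Z(D_n) = {e, r^(n/2)}: the 180° rotation r^23 commutes with every reflection and rotation

Z(D_46) = {e, r^23}


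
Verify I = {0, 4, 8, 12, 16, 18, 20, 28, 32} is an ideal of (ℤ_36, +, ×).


Check ideal conditions for I = {0, 4, 8, 12, 16, 18, 20, 28, 32} in ℤ_36:
(1) I is an additive subgroup? No
(2) For r ∈ ℤ_36 and a ∈ I: r·a ∈ I? No  [counterexample: r=2, a=12, r·a mod 36 = 24 ∉ I]

No, I is not an ideal of ℤ_36


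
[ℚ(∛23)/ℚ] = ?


∛23 has minimal polynomial x³ - 23 (irreducible over ℚ since 23 is not a perfect cube)

[ℚ(∛23)/ℚ] = 3


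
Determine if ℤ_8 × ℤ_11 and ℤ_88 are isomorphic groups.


Comparing ℤ_8 × ℤ_11 and ℤ_88:
gcd(8,11) = 1, so ℤ_8 × ℤ_11 ≅ ℤ_88 (CRT)

Yes, ℤ_8 × ℤ_11 ≅ ℤ_88


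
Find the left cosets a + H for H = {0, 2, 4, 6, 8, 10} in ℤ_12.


H = {0, 2, 4, 6, 8, 10}, |H| = 6
Number of cosets = |G|/|H| = 12/6 = 2
0 + H = {0, 2, 4, 6, 8, 10}
1 + H = {1, 3, 5, 7, 9, 11}

Cosets: 0+H={0,2,4,6,8,10}; 1+H={1,3,5,7,9,11}


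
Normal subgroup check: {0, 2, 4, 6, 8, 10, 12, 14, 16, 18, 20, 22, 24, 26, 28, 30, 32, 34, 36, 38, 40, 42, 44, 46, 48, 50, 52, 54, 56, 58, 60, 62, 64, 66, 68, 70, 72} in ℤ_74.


H = {0, 2, 4, 6, 8, 10, 12, 14, 16, 18, 20, 22, 24, 26, 28, 30, 32, 34, 36, 38, 40, 42, 44, 46, 48, 50, 52, 54, 56, 58, 60, 62, 64, 66, 68, 70, 72} in ℤ_74
ℤ_74 is abelian; every subgroup of an abelian group is normal

Yes, normal subgroup


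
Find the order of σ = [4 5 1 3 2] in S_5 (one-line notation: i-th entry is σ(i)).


Cycle decomposition: (1 4 3) (2 5)
Cycle lengths: 3, 2
Order = lcm(3, 2) = 6

ord(σ) = 6


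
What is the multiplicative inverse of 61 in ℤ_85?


Use the extended Euclidean algorithm to write 1 = 61·s + 85·t; then s mod 85 is the inverse.
Euclidean algorithm:
  61 = 0·85 + 61
  85 = 1·61 + 24
  61 = 2·24 + 13
  24 = 1·13 + 11
  13 = 1·11 + 2
  11 = 5·2 + 1
  2 = 2·1 + 0
gcd(61,85) = 1
Back-substitution gives: 61·(-39) + 85·(28) = 1
So 61⁻¹ ≡ -39 ≡ 46 (mod 85)
Check: 61 × 46 = 2806 ≡ 1 (mod 85) ✓

61⁻¹ ≡ 46 (mod 85)


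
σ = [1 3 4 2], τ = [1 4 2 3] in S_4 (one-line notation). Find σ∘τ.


σ∘τ: apply τ first, then σ
1 →τ 1 →σ 1
2 →τ 4 →σ 2
3 →τ 2 →σ 3
4 →τ 3 →σ 4

σ∘τ = [1 2 3 4]


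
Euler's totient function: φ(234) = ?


Factor n: 234 = 2 × 3^2 × 13
φ(n) = n · ∏(1 - 1/p) over distinct primes p | n
φ(234) = 234 · (1 - 1/2) · (1 - 1/3) · (1 - 1/13) = 72

φ(234) = 72


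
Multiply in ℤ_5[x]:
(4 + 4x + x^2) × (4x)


Expand and collect like terms; reduce coefficients mod 5:
x^0: 4·0 = 0 ≡ 0 (mod 5)
x^1: 4·4 + 4·0 = 16 ≡ 1 (mod 5)
x^2: 4·4 + 1·0 = 16 ≡ 1 (mod 5)
x^3: 1·4 = 4 ≡ 4 (mod 5)
Result: x + x^2 + 4x^3

f · g = x + x^2 + 4x^3


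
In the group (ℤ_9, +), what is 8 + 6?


Operation: addition mod 9
8 + 6 = (a + b) mod 9 with a = 8, b = 6

8 + 6 = 5


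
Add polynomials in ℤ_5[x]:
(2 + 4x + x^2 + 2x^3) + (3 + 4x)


Add coefficients mod 5:
x^0: 2 + 3 = 0 (mod 5)
x^1: 4 + 4 = 3 (mod 5)
x^2: 1 + 0 = 1 (mod 5)
x^3: 2 + 0 = 2 (mod 5)
Result: 3x + x^2 + 2x^3

f + g = 3x + x^2 + 2x^3


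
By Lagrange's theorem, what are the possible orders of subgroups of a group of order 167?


Lagrange's theorem: |H| divides |G|
|G| = 167
Divisors of 167: 1, 167

Possible subgroup orders: {1, 167}


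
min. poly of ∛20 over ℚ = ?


∛20 satisfies x³ - 20 = 0, irreducible over ℚ (no rational root; 20 is not a perfect cube)

Minimal polynomial: x³ - 20


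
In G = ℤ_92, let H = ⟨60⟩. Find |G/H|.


|⟨60⟩| = n / gcd(60, 92) = 92 / 4 = 23
H is normal (ℤ_92 is abelian).
|G/H| = |G| / |H| = 92 / 23 = 4

|G/H| = 4


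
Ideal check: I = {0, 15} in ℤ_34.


Check ideal conditions for I = {0, 15} in ℤ_34:
(1) I is an additive subgroup? No
(2) For r ∈ ℤ_34 and a ∈ I: r·a ∈ I? No  [counterexample: r=2, a=15, r·a mod 34 = 30 ∉ I]

No, I is not an ideal of ℤ_34


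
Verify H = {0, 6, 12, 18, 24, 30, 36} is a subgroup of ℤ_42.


Subgroup test for H = {0, 6, 12, 18, 24, 30, 36} in (ℤ_42, +):
(1) 0 ∈ H? Yes
(2) Closure: for all a,b ∈ H, (a+b) mod 42 ∈ H? Yes
(3) Inverses: for all a ∈ H, -a mod 42 ∈ H? Yes

Yes, H is a subgroup of ℤ_42


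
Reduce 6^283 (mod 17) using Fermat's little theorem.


Fermat's little theorem: if p is prime and gcd(a,p)=1, then a^(p-1) ≡ 1 (mod p)
p = 17 is prime, gcd(6,17) = 1
Reduce exponent: 283 mod 16 = 11
So 6^283 ≡ 6^11 (mod 17)
6^11 mod 17 = 5

6^283 ≡ 5 (mod 17)


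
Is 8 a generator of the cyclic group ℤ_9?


g generates ℤ_n iff gcd(g, n) = 1
gcd(8, 9) = 1
Since gcd = 1, 8 is a generator.

Yes, 8 generates ℤ_9


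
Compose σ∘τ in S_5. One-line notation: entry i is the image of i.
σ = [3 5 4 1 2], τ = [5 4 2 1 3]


σ∘τ: apply τ first, then σ
1 →τ 5 →σ 2
2 →τ 4 →σ 1
3 →τ 2 →σ 5
4 →τ 1 →σ 3
5 →τ 3 →σ 4

σ∘τ = [2 1 5 3 4]


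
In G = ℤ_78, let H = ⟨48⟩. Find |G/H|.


|⟨48⟩| = n / gcd(48, 78) = 78 / 6 = 13
H is normal (ℤ_78 is abelian).
|G/H| = |G| / |H| = 78 / 13 = 6

|G/H| = 6


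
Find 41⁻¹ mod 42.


Use the extended Euclidean algorithm to write 1 = 41·s + 42·t; then s mod 42 is the inverse.
Euclidean algorithm:
  41 = 0·42 + 41
  42 = 1·41 + 1
  41 = 41·1 + 0
gcd(41,42) = 1
Back-substitution gives: 41·(-1) + 42·(1) = 1
So 41⁻¹ ≡ -1 ≡ 41 (mod 42)
Check: 41 × 41 = 1681 ≡ 1 (mod 42) ✓

41⁻¹ ≡ 41 (mod 42)


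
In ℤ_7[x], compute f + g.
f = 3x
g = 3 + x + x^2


Add coefficients mod 7:
x^0: 0 + 3 = 3 (mod 7)
x^1: 3 + 1 = 4 (mod 7)
x^2: 0 + 1 = 1 (mod 7)
Result: 3 + 4x + x^2

f + g = 3 + 4x + x^2


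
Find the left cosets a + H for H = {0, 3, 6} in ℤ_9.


H = {0, 3, 6}, |H| = 3
Number of cosets = |G|/|H| = 9/3 = 3
0 + H = {0, 3, 6}
1 + H = {1, 4, 7}
2 + H = {2, 5, 8}

Cosets: 0+H={0,3,6}; 1+H={1,4,7}; 2+H={2,5,8}


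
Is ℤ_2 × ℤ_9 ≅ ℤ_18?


Comparing ℤ_2 × ℤ_9 and ℤ_18:
gcd(2,9) = 1, so ℤ_2 × ℤ_9 ≅ ℤ_18 (CRT)

Yes, ℤ_2 × ℤ_9 ≅ ℤ_18


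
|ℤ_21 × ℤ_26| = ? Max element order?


|ℤ_21 × ℤ_26| = 21 × 26 = 546
Max element order = lcm(21,26) = 546
Cyclic? Yes (gcd=1)

|ℤ_21×ℤ_26| = 546, max element order = 546


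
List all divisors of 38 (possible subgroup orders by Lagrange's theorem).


Lagrange's theorem: |H| divides |G|
|G| = 38
Divisors of 38: 1, 2, 19, 38

Possible subgroup orders: {1, 2, 19, 38}


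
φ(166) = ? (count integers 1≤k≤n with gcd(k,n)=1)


Factor n: 166 = 2 × 83
φ(n) = n · ∏(1 - 1/p) over distinct primes p | n
φ(166) = 166 · (1 - 1/2) · (1 - 1/83) = 82

φ(166) = 82


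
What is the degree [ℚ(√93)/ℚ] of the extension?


√93 has minimal polynomial x² - 93 (irreducible over ℚ since 93 is squarefree)

[ℚ(√93)/ℚ] = 2


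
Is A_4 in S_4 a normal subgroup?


H = A_4 in S_4
A_4 has index 2 in S_4, and every subgroup of index 2 is normal

Yes, normal subgroup


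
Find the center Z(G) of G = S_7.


Z(G) = {g ∈ G | gx = xg for all x ∈ G}
S_n is non-abelian for n ≥ 3; Z(S_7) is trivial

Z(S_7) = {e}


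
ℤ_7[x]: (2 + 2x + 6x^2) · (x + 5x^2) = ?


Expand and collect like terms; reduce coefficients mod 7:
x^0: 2·0 = 0 ≡ 0 (mod 7)
x^1: 2·1 + 2·0 = 2 ≡ 2 (mod 7)
x^2: 2·5 + 2·1 + 6·0 = 12 ≡ 5 (mod 7)
x^3: 2·5 + 6·1 = 16 ≡ 2 (mod 7)
x^4: 6·5 = 30 ≡ 2 (mod 7)
Result: 2x + 5x^2 + 2x^3 + 2x^4

f · g = 2x + 5x^2 + 2x^3 + 2x^4


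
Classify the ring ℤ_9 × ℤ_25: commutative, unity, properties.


Direct product ring; commutative with unity (1,1); but (1,0)·(0,1) = (0,0) gives zero divisors, so not an integral domain
Commutative: Yes
Integral domain: No
Has unity: Yes

ℤ_9 × ℤ_25: Commutative=Yes, Unity=Yes


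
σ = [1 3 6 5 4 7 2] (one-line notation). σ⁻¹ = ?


To find σ⁻¹, swap domain and range:
σ(1) = 1 → σ⁻¹(1) = 1
σ(2) = 3 → σ⁻¹(3) = 2
σ(3) = 6 → σ⁻¹(6) = 3
σ(4) = 5 → σ⁻¹(5) = 4
σ(5) = 4 → σ⁻¹(4) = 5
σ(6) = 7 → σ⁻¹(7) = 6
σ(7) = 2 → σ⁻¹(2) = 7

σ⁻¹ = [1 7 2 5 4 3 6]


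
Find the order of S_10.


|S_n| = n! (number of permutations of n symbols)
|S_10| = 10! = 3628800

|S_10| = 3628800


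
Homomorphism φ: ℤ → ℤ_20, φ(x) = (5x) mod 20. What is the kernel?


Kernel = preimage of identity
ker(φ) = {x ∈ ℤ : 5x ≡ 0 (mod 20)}. gcd(5,20) = 5, so 5x ≡ 0 (mod 20) ⟺ x ≡ 0 (mod 20/5 = 4). Hence ker(φ) = 4ℤ

ker(φ) = 4ℤ


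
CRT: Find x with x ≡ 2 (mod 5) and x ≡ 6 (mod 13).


m₁ = 5, m₂ = 13, gcd = 1, so CRT applies. M = m₁·m₂ = 65
Let M₁ = M/m₁ = 13, M₂ = M/m₂ = 5
Find y₁ ≡ M₁⁻¹ (mod m₁): 13⁻¹ ≡ 2 (mod 5)
Find y₂ ≡ M₂⁻¹ (mod m₂): 5⁻¹ ≡ 8 (mod 13)
x = a₁·M₁·y₁ + a₂·M₂·y₂ = 2·13·2 + 6·5·8 = 292
Reduce mod 65: x ≡ 32
Check: 32 mod 5 = 2 ✓, 32 mod 13 = 6 ✓

x ≡ 32 (mod 65)


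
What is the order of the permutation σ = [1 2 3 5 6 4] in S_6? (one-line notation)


Cycle decomposition: (4 5 6)
Cycle lengths: 3
Order = lcm(3) = 3

ord(σ) = 3


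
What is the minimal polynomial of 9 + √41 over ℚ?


Let α = 9 + √41. Then α - 9 = √41, so (α - 9)² = 41, giving α² - 18α + 40 = 0. Degree 2 and α ∉ ℚ, so this is the minimal polynomial.

Minimal polynomial: x² - 18x + 40


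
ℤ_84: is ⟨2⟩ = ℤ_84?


g generates ℤ_n iff gcd(g, n) = 1
gcd(2, 84) = 2
Since gcd = 2 ≠ 1, ⟨2⟩ has order 42 < 84, so 2 is not a generator.

No, 2 does not generate ℤ_84


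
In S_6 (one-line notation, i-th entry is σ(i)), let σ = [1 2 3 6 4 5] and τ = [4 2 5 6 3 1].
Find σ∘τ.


σ∘τ: apply τ first, then σ
1 →τ 4 →σ 6
2 →τ 2 →σ 2
3 →τ 5 →σ 4
4 →τ 6 →σ 5
5 →τ 3 →σ 3
6 →τ 1 →σ 1

σ∘τ = [6 2 4 5 3 1]


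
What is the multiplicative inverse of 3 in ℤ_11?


Use the extended Euclidean algorithm to write 1 = 3·s + 11·t; then s mod 11 is the inverse.
Euclidean algorithm:
  3 = 0·11 + 3
  11 = 3·3 + 2
  3 = 1·2 + 1
  2 = 2·1 + 0
gcd(3,11) = 1
Back-substitution gives: 3·(4) + 11·(-1) = 1
So 3⁻¹ ≡ 4 ≡ 4 (mod 11)
Check: 3 × 4 = 12 ≡ 1 (mod 11) ✓

3⁻¹ ≡ 4 (mod 11)


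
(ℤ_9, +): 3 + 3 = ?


Operation: addition mod 9
3 + 3 = (a + b) mod 9 with a = 3, b = 3

3 + 3 = 6


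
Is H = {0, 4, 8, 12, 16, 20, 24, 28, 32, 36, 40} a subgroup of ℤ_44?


Subgroup test for H = {0, 4, 8, 12, 16, 20, 24, 28, 32, 36, 40} in (ℤ_44, +):
(1) 0 ∈ H? Yes
(2) Closure: for all a,b ∈ H, (a+b) mod 44 ∈ H? Yes
(3) Inverses: for all a ∈ H, -a mod 44 ∈ H? Yes

Yes, H is a subgroup of ℤ_44


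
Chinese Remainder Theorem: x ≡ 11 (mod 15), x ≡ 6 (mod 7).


m₁ = 15, m₂ = 7, gcd = 1, so CRT applies. M = m₁·m₂ = 105
Let M₁ = M/m₁ = 7, M₂ = M/m₂ = 15
Find y₁ ≡ M₁⁻¹ (mod m₁): 7⁻¹ ≡ 13 (mod 15)
Find y₂ ≡ M₂⁻¹ (mod m₂): 15⁻¹ ≡ 1 (mod 7)
x = a₁·M₁·y₁ + a₂·M₂·y₂ = 11·7·13 + 6·15·1 = 1091
Reduce mod 105: x ≡ 41
Check: 41 mod 15 = 11 ✓, 41 mod 7 = 6 ✓

x ≡ 41 (mod 105)


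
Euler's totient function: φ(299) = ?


Factor n: 299 = 13 × 23
φ(n) = n · ∏(1 - 1/p) over distinct primes p | n
φ(299) = 299 · (1 - 1/13) · (1 - 1/23) = 264

φ(299) = 264


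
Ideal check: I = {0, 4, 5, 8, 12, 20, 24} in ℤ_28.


Check ideal conditions for I = {0, 4, 5, 8, 12, 20, 24} in ℤ_28:
(1) I is an additive subgroup? No
(2) For r ∈ ℤ_28 and a ∈ I: r·a ∈ I? No  [counterexample: r=2, a=5, r·a mod 28 = 10 ∉ I]

No, I is not an ideal of ℤ_28


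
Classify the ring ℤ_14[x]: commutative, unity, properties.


ℤ_14 has zero divisors (2·7 ≡ 0), and these lift to constant zero divisors in ℤ_14[x]; so not an integral domain
Commutative: Yes
Integral domain: No
Has unity: Yes

ℤ_14[x]: Commutative=Yes, Unity=Yes


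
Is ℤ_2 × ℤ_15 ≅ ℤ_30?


Comparing ℤ_2 × ℤ_15 and ℤ_30:
gcd(2,15) = 1, so ℤ_2 × ℤ_15 ≅ ℤ_30 (CRT)

Yes, ℤ_2 × ℤ_15 ≅ ℤ_30


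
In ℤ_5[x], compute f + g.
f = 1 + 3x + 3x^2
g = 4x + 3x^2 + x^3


Add coefficients mod 5:
x^0: 1 + 0 = 1 (mod 5)
x^1: 3 + 4 = 2 (mod 5)
x^2: 3 + 3 = 1 (mod 5)
x^3: 0 + 1 = 1 (mod 5)
Result: 1 + 2x + x^2 + x^3

f + g = 1 + 2x + x^2 + x^3


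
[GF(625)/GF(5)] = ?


GF(625) = GF(5^4), so the extension degree is 4

[GF(625)/GF(5)] = 4


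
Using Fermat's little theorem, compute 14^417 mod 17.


Fermat's little theorem: if p is prime and gcd(a,p)=1, then a^(p-1) ≡ 1 (mod p)
p = 17 is prime, gcd(14,17) = 1
Reduce exponent: 417 mod 16 = 1
So 14^417 ≡ 14^1 (mod 17)
14^1 mod 17 = 14

14^417 ≡ 14 (mod 17)


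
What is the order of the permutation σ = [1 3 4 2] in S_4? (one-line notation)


Cycle decomposition: (2 3 4)
Cycle lengths: 3
Order = lcm(3) = 3

ord(σ) = 3


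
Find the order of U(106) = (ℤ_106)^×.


U(n) is the group of units mod n; |U(n)| = φ(n)
|U(106)| = φ(106) = 52

|U(106) = (ℤ_106)^×| = 52


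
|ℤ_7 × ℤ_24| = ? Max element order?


|ℤ_7 × ℤ_24| = 7 × 24 = 168
Max element order = lcm(7,24) = 168
Cyclic? Yes (gcd=1)

|ℤ_7×ℤ_24| = 168, max element order = 168


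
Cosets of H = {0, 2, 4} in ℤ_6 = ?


H = {0, 2, 4}, |H| = 3
Number of cosets = |G|/|H| = 6/3 = 2
0 + H = {0, 2, 4}
1 + H = {1, 3, 5}

Cosets: 0+H={0,2,4}; 1+H={1,3,5}


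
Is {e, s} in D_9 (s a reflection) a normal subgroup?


H = {e, s} in D_9 (s a reflection)
r·s·r⁻¹ = sr⁻² ≠ s for n ≥ 3, so {e, s} is not closed under conjugation

No, not a normal subgroup


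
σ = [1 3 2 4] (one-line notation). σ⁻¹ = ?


To find σ⁻¹, swap domain and range:
σ(1) = 1 → σ⁻¹(1) = 1
σ(2) = 3 → σ⁻¹(3) = 2
σ(3) = 2 → σ⁻¹(2) = 3
σ(4) = 4 → σ⁻¹(4) = 4

σ⁻¹ = [1 3 2 4]


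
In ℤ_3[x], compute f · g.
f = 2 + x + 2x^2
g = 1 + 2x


Expand and collect like terms; reduce coefficients mod 3:
x^0: 2·1 = 2 ≡ 2 (mod 3)
x^1: 2·2 + 1·1 = 5 ≡ 2 (mod 3)
x^2: 1·2 + 2·1 = 4 ≡ 1 (mod 3)
x^3: 2·2 = 4 ≡ 1 (mod 3)
Result: 2 + 2x + x^2 + x^3

f · g = 2 + 2x + x^2 + x^3


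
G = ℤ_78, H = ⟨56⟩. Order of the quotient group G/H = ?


|⟨56⟩| = n / gcd(56, 78) = 78 / 2 = 39
H is normal (ℤ_78 is abelian).
|G/H| = |G| / |H| = 78 / 39 = 2

|G/H| = 2


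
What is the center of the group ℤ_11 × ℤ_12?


Z(G) = {g ∈ G | gx = xg for all x ∈ G}
Direct product of abelian groups is abelian, so Z(G) = G

Z(ℤ_11 × ℤ_12) = ℤ_11 × ℤ_12


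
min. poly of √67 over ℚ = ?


√67 satisfies x² - 67 = 0, irreducible over ℚ since 67 is squarefree

Minimal polynomial: x² - 67


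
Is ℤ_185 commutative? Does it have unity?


ℤ_185 is a commutative ring with unity 1; 185 = 5×37 is composite, so 5·37 ≡ 0 gives zero divisors (not an integral domain)
Commutative: Yes
Integral domain: No
Has unity: Yes

ℤ_185: Commutative=Yes, Unity=Yes


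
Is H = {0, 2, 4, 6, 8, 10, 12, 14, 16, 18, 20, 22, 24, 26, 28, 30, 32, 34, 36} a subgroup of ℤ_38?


Subgroup test for H = {0, 2, 4, 6, 8, 10, 12, 14, 16, 18, 20, 22, 24, 26, 28, 30, 32, 34, 36} in (ℤ_38, +):
(1) 0 ∈ H? Yes
(2) Closure: for all a,b ∈ H, (a+b) mod 38 ∈ H? Yes
(3) Inverses: for all a ∈ H, -a mod 38 ∈ H? Yes

Yes, H is a subgroup of ℤ_38


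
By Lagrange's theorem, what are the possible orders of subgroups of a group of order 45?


Lagrange's theorem: |H| divides |G|
|G| = 45
Divisors of 45: 1, 3, 5, 9, 15, 45

Possible subgroup orders: {1, 3, 5, 9, 15, 45}


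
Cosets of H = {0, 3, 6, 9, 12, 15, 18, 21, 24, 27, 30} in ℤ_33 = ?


H = {0, 3, 6, 9, 12, 15, 18, 21, 24, 27, 30}, |H| = 11
Number of cosets = |G|/|H| = 33/11 = 3
0 + H = {0, 3, 6, 9, 12, 15, 18, 21, 24, 27, 30}
1 + H = {1, 4, 7, 10, 13, 16, 19, 22, 25, 28, 31}
2 + H = {2, 5, 8, 11, 14, 17, 20, 23, 26, 29, 32}

Cosets: 0+H={0,3,6,9,12,15,18,21,24,27,30}; 1+H={1,4,7,10,13,16,19,22,25,28,31}; 2+H={2,5,8,11,14,17,20,23,26,29,32}


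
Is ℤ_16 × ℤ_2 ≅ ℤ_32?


Comparing ℤ_16 × ℤ_2 and ℤ_32:
gcd(16,2) = 2 ≠ 1. Max element order in ℤ_16×ℤ_2 is lcm(16,2) = 16 < 32, so it has no element of order 32

No, ℤ_16 × ℤ_2 ≇ ℤ_32


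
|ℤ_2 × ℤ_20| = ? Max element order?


|ℤ_2 × ℤ_20| = 2 × 20 = 40
Max element order = lcm(2,20) = 20
Cyclic? No (gcd=2)

|ℤ_2×ℤ_20| = 40, max element order = 20


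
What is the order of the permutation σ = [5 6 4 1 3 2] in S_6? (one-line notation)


Cycle decomposition: (1 5 3 4) (2 6)
Cycle lengths: 4, 2
Order = lcm(4, 2) = 4

ord(σ) = 4


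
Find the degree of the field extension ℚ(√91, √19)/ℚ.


[ℚ(√91,√19):ℚ] = [ℚ(√91,√19):ℚ(√91)]·[ℚ(√91):ℚ] = 2·2 = 4

[ℚ(√91, √19)/ℚ] = 4


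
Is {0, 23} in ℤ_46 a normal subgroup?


H = {0, 23} in ℤ_46
ℤ_46 is abelian; every subgroup of an abelian group is normal

Yes, normal subgroup


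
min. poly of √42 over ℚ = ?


√42 satisfies x² - 42 = 0, irreducible over ℚ since 42 is squarefree

Minimal polynomial: x² - 42


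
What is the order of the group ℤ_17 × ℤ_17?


|A × B| = |A| · |B|
|ℤ_17 × ℤ_17| = 17 × 17 = 289

|ℤ_17 × ℤ_17| = 289


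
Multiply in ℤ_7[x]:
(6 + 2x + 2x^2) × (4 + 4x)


Expand and collect like terms; reduce coefficients mod 7:
x^0: 6·4 = 24 ≡ 3 (mod 7)
x^1: 6·4 + 2·4 = 32 ≡ 4 (mod 7)
x^2: 2·4 + 2·4 = 16 ≡ 2 (mod 7)
x^3: 2·4 = 8 ≡ 1 (mod 7)
Result: 3 + 4x + 2x^2 + x^3

f · g = 3 + 4x + 2x^2 + x^3


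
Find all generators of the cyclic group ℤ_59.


g generates ℤ_n iff gcd(g,n) = 1
Prime factors of 59: 59
Generators are g ∈ {1,...,58} not divisible by any of these primes.
Generators: {1, 2, 3, 4, 5, 6, 7, 8, 9, 10, 11, 12, 13, 14, 15, 16, 17, 18, 19, 20, 21, 22, 23, 24, 25, 26, 27, 28, 29, 30, 31, 32, 33, 34, 35, 36, 37, 38, 39, 40, 41, 42, 43, 44, 45, 46, 47, 48, 49, 50, 51, 52, 53, 54, 55, 56, 57, 58}
Number of generators = φ(59) = 58

Generators of ℤ_59 = {1, 2, 3, 4, 5, 6, 7, 8, 9, 10, 11, 12, 13, 14, 15, 16, 17, 18, 19, 20, 21, 22, 23, 24, 25, 26, 27, 28, 29, 30, 31, 32, 33, 34, 35, 36, 37, 38, 39, 40, 41, 42, 43, 44, 45, 46, 47, 48, 49, 50, 51, 52, 53, 54, 55, 56, 57, 58}


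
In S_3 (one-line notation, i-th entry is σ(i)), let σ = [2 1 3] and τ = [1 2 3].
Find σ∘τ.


σ∘τ: apply τ first, then σ
1 →τ 1 →σ 2
2 →τ 2 →σ 1
3 →τ 3 →σ 3

σ∘τ = [2 1 3]


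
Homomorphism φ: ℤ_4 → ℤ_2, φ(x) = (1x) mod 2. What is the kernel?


Kernel = preimage of identity
ker(φ) = {x ∈ ℤ_4 : 1x ≡ 0 (mod 2)}. Since 2 | 4, φ is well-defined. The kernel is the cyclic subgroup ⟨2⟩ of ℤ_4 (order 2), i.e. {0, 2}

ker(φ) = {0, 2}


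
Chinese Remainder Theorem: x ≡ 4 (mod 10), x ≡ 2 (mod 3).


m₁ = 10, m₂ = 3, gcd = 1, so CRT applies. M = m₁·m₂ = 30
Let M₁ = M/m₁ = 3, M₂ = M/m₂ = 10
Find y₁ ≡ M₁⁻¹ (mod m₁): 3⁻¹ ≡ 7 (mod 10)
Find y₂ ≡ M₂⁻¹ (mod m₂): 10⁻¹ ≡ 1 (mod 3)
x = a₁·M₁·y₁ + a₂·M₂·y₂ = 4·3·7 + 2·10·1 = 104
Reduce mod 30: x ≡ 14
Check: 14 mod 10 = 4 ✓, 14 mod 3 = 2 ✓

x ≡ 14 (mod 30)


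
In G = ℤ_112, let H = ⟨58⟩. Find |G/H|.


|⟨58⟩| = n / gcd(58, 112) = 112 / 2 = 56
H is normal (ℤ_112 is abelian).
|G/H| = |G| / |H| = 112 / 56 = 2

|G/H| = 2


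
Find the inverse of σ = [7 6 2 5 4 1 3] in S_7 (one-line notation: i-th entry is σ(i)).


To find σ⁻¹, swap domain and range:
σ(1) = 7 → σ⁻¹(7) = 1
σ(2) = 6 → σ⁻¹(6) = 2
σ(3) = 2 → σ⁻¹(2) = 3
σ(4) = 5 → σ⁻¹(5) = 4
σ(5) = 4 → σ⁻¹(4) = 5
σ(6) = 1 → σ⁻¹(1) = 6
σ(7) = 3 → σ⁻¹(3) = 7

σ⁻¹ = [6 3 7 5 4 2 1]


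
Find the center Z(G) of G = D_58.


Z(G) = {g ∈ G | gx = xg for all x ∈ G}
For even n, Z(D_n) = {e, r^(n/2)}: the 180° rotation r^29 commutes with every reflection and rotation

Z(D_58) = {e, r^29}


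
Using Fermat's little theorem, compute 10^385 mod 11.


Fermat's little theorem: if p is prime and gcd(a,p)=1, then a^(p-1) ≡ 1 (mod p)
p = 11 is prime, gcd(10,11) = 1
Reduce exponent: 385 mod 10 = 5
So 10^385 ≡ 10^5 (mod 11)
10^5 mod 11 = 10

10^385 ≡ 10 (mod 11)


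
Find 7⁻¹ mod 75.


Use the extended Euclidean algorithm to write 1 = 7·s + 75·t; then s mod 75 is the inverse.
Euclidean algorithm:
  7 = 0·75 + 7
  75 = 10·7 + 5
  7 = 1·5 + 2
  5 = 2·2 + 1
  2 = 2·1 + 0
gcd(7,75) = 1
Back-substitution gives: 7·(-32) + 75·(3) = 1
So 7⁻¹ ≡ -32 ≡ 43 (mod 75)
Check: 7 × 43 = 301 ≡ 1 (mod 75) ✓

7⁻¹ ≡ 43 (mod 75)


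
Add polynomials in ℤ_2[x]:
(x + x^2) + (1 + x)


Add coefficients mod 2:
x^0: 0 + 1 = 1 (mod 2)
x^1: 1 + 1 = 0 (mod 2)
x^2: 1 + 0 = 1 (mod 2)
Result: 1 + x^2

f + g = 1 + x^2


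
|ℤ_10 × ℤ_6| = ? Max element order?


|ℤ_10 × ℤ_6| = 10 × 6 = 60
Max element order = lcm(10,6) = 30
Cyclic? No (gcd=2)

|ℤ_10×ℤ_6| = 60, max element order = 30


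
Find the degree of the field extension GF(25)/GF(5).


GF(25) = GF(5^2), so the extension degree is 2

[GF(25)/GF(5)] = 2


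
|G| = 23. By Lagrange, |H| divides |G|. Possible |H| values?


Lagrange's theorem: |H| divides |G|
|G| = 23
Divisors of 23: 1, 23

Possible subgroup orders: {1, 23}


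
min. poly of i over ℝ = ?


i satisfies x² + 1 = 0, irreducible over ℝ

Minimal polynomial: x² + 1


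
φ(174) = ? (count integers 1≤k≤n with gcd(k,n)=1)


Factor n: 174 = 2 × 3 × 29
φ(n) = n · ∏(1 - 1/p) over distinct primes p | n
φ(174) = 174 · (1 - 1/2) · (1 - 1/3) · (1 - 1/29) = 56

φ(174) = 56


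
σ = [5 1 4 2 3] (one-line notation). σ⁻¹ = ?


To find σ⁻¹, swap domain and range:
σ(1) = 5 → σ⁻¹(5) = 1
σ(2) = 1 → σ⁻¹(1) = 2
σ(3) = 4 → σ⁻¹(4) = 3
σ(4) = 2 → σ⁻¹(2) = 4
σ(5) = 3 → σ⁻¹(3) = 5

σ⁻¹ = [2 4 5 3 1]


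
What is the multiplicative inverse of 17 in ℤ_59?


Use the extended Euclidean algorithm to write 1 = 17·s + 59·t; then s mod 59 is the inverse.
Euclidean algorithm:
  17 = 0·59 + 17
  59 = 3·17 + 8
  17 = 2·8 + 1
  8 = 8·1 + 0
gcd(17,59) = 1
Back-substitution gives: 17·(7) + 59·(-2) = 1
So 17⁻¹ ≡ 7 ≡ 7 (mod 59)
Check: 17 × 7 = 119 ≡ 1 (mod 59) ✓

17⁻¹ ≡ 7 (mod 59)


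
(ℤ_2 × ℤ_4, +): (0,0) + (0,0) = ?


Operation: componentwise addition mod (2, 4)
(0,0) + (0,0) = ((a₁+b₁) mod 2, (a₂+b₂) mod 4) with a = (0,0), b = (0,0)

(0,0) + (0,0) = (0,0)


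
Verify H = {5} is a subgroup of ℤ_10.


Subgroup test for H = {5} in (ℤ_10, +):
(1) 0 ∈ H? No
(2) Closure: for all a,b ∈ H, (a+b) mod 10 ∈ H? No  [counterexample: 5 + 5 = 0 ∉ H]
(3) Inverses: for all a ∈ H, -a mod 10 ∈ H? Yes

No, H is not a subgroup of ℤ_10


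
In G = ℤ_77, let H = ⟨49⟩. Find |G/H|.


|⟨49⟩| = n / gcd(49, 77) = 77 / 7 = 11
H is normal (ℤ_77 is abelian).
|G/H| = |G| / |H| = 77 / 11 = 7

|G/H| = 7


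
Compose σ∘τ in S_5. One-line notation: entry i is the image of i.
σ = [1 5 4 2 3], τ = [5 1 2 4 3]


σ∘τ: apply τ first, then σ
1 →τ 5 →σ 3
2 →τ 1 →σ 1
3 →τ 2 →σ 5
4 →τ 4 →σ 2
5 →τ 3 →σ 4

σ∘τ = [3 1 5 2 4]


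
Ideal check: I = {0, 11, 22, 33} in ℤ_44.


Check ideal conditions for I = {0, 11, 22, 33} in ℤ_44:
(1) I is an additive subgroup? Yes
(2) For r ∈ ℤ_44 and a ∈ I: r·a ∈ I? Yes

Yes, I is an ideal of ℤ_44


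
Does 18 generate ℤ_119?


g generates ℤ_n iff gcd(g, n) = 1
gcd(18, 119) = 1
Since gcd = 1, 18 is a generator.

Yes, 18 generates ℤ_119


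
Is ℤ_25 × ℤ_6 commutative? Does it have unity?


Direct product ring; commutative with unity (1,1); but (1,0)·(0,1) = (0,0) gives zero divisors, so not an integral domain
Commutative: Yes
Integral domain: No
Has unity: Yes

ℤ_25 × ℤ_6: Commutative=Yes, Unity=Yes


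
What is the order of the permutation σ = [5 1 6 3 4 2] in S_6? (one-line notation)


Cycle decomposition: (1 5 4 3 6 2)
Cycle lengths: 6
Order = lcm(6) = 6

ord(σ) = 6


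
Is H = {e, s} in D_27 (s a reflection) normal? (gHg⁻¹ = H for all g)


H = {e, s} in D_27 (s a reflection)
r·s·r⁻¹ = sr⁻² ≠ s for n ≥ 3, so {e, s} is not closed under conjugation

No, not a normal subgroup


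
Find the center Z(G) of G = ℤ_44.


Z(G) = {g ∈ G | gx = xg for all x ∈ G}
ℤ_44 is abelian, so Z(G) = G

Z(ℤ_44) = ℤ_44


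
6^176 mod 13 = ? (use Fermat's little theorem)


Fermat's little theorem: if p is prime and gcd(a,p)=1, then a^(p-1) ≡ 1 (mod p)
p = 13 is prime, gcd(6,13) = 1
Reduce exponent: 176 mod 12 = 8
So 6^176 ≡ 6^8 (mod 13)
6^8 mod 13 = 3

6^176 ≡ 3 (mod 13)


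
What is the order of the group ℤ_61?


ℤ_n has n elements.

|ℤ_61| = 61


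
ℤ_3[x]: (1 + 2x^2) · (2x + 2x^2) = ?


Expand and collect like terms; reduce coefficients mod 3:
x^0: 1·0 = 0 ≡ 0 (mod 3)
x^1: 1·2 + 0·0 = 2 ≡ 2 (mod 3)
x^2: 1·2 + 0·2 + 2·0 = 2 ≡ 2 (mod 3)
x^3: 0·2 + 2·2 = 4 ≡ 1 (mod 3)
x^4: 2·2 = 4 ≡ 1 (mod 3)
Result: 2x + 2x^2 + x^3 + x^4

f · g = 2x + 2x^2 + x^3 + x^4


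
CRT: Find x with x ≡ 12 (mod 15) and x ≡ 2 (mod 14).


m₁ = 15, m₂ = 14, gcd = 1, so CRT applies. M = m₁·m₂ = 210
Let M₁ = M/m₁ = 14, M₂ = M/m₂ = 15
Find y₁ ≡ M₁⁻¹ (mod m₁): 14⁻¹ ≡ 14 (mod 15)
Find y₂ ≡ M₂⁻¹ (mod m₂): 15⁻¹ ≡ 1 (mod 14)
x = a₁·M₁·y₁ + a₂·M₂·y₂ = 12·14·14 + 2·15·1 = 2382
Reduce mod 210: x ≡ 72
Check: 72 mod 15 = 12 ✓, 72 mod 14 = 2 ✓

x ≡ 72 (mod 210)


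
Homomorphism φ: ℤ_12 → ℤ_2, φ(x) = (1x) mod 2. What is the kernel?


Kernel = preimage of identity
ker(φ) = {x ∈ ℤ_12 : 1x ≡ 0 (mod 2)}. Since 2 | 12, φ is well-defined. The kernel is the cyclic subgroup ⟨2⟩ of ℤ_12 (order 6), i.e. {0, 2, 4, 6, 8, 10}

ker(φ) = {0, 2, 4, 6, 8, 10}


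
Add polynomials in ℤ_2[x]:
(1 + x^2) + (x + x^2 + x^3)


Add coefficients mod 2:
x^0: 1 + 0 = 1 (mod 2)
x^1: 0 + 1 = 1 (mod 2)
x^2: 1 + 1 = 0 (mod 2)
x^3: 0 + 1 = 1 (mod 2)
Result: 1 + x + x^3

f + g = 1 + x + x^3


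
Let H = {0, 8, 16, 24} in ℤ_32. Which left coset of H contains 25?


25 + H = {25 + h (mod 32) : h ∈ H}
25+0=25, 25+8=1, 25+16=9, 25+24=17
25 + H = {1, 9, 17, 25} = 1 + H

25 + H = {1, 9, 17, 25}


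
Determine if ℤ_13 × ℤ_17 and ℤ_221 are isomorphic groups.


Comparing ℤ_13 × ℤ_17 and ℤ_221:
gcd(13,17) = 1, so ℤ_13 × ℤ_17 ≅ ℤ_221 (CRT)

Yes, ℤ_13 × ℤ_17 ≅ ℤ_221


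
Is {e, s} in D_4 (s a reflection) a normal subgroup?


H = {e, s} in D_4 (s a reflection)
r·s·r⁻¹ = sr⁻² ≠ s for n ≥ 3, so {e, s} is not closed under conjugation

No, not a normal subgroup


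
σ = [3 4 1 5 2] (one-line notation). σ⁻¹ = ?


To find σ⁻¹, swap domain and range:
σ(1) = 3 → σ⁻¹(3) = 1
σ(2) = 4 → σ⁻¹(4) = 2
σ(3) = 1 → σ⁻¹(1) = 3
σ(4) = 5 → σ⁻¹(5) = 4
σ(5) = 2 → σ⁻¹(2) = 5

σ⁻¹ = [3 5 1 2 4]


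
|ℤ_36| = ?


ℤ_n has n elements.

|ℤ_36| = 36


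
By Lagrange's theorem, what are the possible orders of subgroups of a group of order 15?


Lagrange's theorem: |H| divides |G|
|G| = 15
Divisors of 15: 1, 3, 5, 15

Possible subgroup orders: {1, 3, 5, 15}
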